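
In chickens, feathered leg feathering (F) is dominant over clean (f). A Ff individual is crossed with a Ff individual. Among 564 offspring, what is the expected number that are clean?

Punnett square for Ff × Ff:
Offspring genotypes: 1 FF, 2 Ff, 1 ff
feathered: 3, clean: 1
clean: 1 out of 4 → fraction 1/4
Expected count = 1/4 × 564 = 141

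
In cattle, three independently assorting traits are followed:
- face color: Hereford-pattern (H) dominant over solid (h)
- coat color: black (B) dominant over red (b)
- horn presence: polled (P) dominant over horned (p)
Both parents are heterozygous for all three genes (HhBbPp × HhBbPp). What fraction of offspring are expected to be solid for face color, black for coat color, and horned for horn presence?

Trihybrid cross: HhBbPp × HhBbPp
Each trait segregates independently with a 3:1 phenotypic ratio, so each gene contributes 3/4 (dominant) or 1/4 (recessive).
Target: solid (face color), black (coat color), horned (horn presence)
Probability = product of independent per-trait probabilities
= 1/4 × 3/4 × 1/4 = 3/64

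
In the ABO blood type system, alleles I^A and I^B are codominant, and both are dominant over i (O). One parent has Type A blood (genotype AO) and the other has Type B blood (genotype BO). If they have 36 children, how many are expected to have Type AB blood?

Cross: AO × BO
Possible offspring genotypes: 1 AB, 1 AO, 1 BO, 1 OO
Blood type counts: 1 Type AB, 1 Type A, 1 Type B, 1 Type O
Probability of Type AB: 1/4
Expected count = 1/4 × 36 = 9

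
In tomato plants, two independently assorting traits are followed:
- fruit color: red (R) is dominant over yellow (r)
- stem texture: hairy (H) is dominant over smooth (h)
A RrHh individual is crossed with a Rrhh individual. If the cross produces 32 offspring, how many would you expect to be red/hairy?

Dihybrid cross RrHh × Rrhh — consider each gene separately:
fruit color: Rr × Rr → 1 RR, 2 Rr, 1 rr → 3 R_ : 1 rr (out of 4)
stem texture: Hh × hh → 2 Hh, 2 hh → 2 H_ : 2 hh (out of 4)
Combine (counts out of 4 × 4 = 16): red/hairy (R_H_) = 3×2 = 6; red/smooth (R_hh) = 3×2 = 6; yellow/hairy (rrH_) = 1×2 = 2; yellow/smooth (rrhh) = 1×2 = 2
Phenotype counts (out of 16): 6 red/hairy, 6 red/smooth, 2 yellow/hairy, 2 yellow/smooth
red/hairy: 6 out of 16 → fraction 3/8
Expected count = 3/8 × 32 = 12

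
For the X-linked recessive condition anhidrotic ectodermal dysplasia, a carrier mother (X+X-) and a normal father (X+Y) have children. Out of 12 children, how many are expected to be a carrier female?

Cross: X+X- × X+Y
Offspring: 1 X+X+, 1 X+Y, 1 X+X-, 1 X-Y
Probability of a carrier female: 1/4
Expected count = 1/4 × 12 = 3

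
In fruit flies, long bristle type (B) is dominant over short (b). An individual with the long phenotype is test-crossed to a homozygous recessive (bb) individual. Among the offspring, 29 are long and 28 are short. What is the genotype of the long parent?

Test cross: ? × bb
Offspring: 29 long, 28 short — approximately 1:1.
A 1:1 ratio in a test cross indicates the unknown parent is heterozygous (Bb).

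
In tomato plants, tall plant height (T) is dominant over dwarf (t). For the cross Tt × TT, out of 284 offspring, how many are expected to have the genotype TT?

Punnett square for Tt × TT:
Offspring genotypes: 2 TT, 2 Tt
Total offspring: 4
Count with target: 2
Probability: 2/4 = 1/2
Expected count = 1/2 × 284 = 142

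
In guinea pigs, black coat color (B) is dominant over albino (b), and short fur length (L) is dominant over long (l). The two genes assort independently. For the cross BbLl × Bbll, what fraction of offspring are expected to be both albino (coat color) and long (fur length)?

Dihybrid cross BbLl × Bbll — consider each gene separately:
coat color: Bb × Bb → 1 BB, 2 Bb, 1 bb → 3 B_ : 1 bb (out of 4)
fur length: Ll × ll → 2 Ll, 2 ll → 2 L_ : 2 ll (out of 4)
Looking for: albino (bb) and long (ll)
P(albino) = 1/4, P(long) = 2/4
P(both) = 1/4 × 2/4 = 2/16 = 1/8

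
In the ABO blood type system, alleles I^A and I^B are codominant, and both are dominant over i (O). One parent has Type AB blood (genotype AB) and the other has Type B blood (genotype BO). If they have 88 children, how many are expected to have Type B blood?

Cross: AB × BO
Possible offspring genotypes: 1 AB, 1 AO, 1 BB, 1 BO
Blood type counts: 1 Type AB, 1 Type A, 2 Type B
Probability of Type B: 2/4 = 1/2
Expected count = 1/2 × 88 = 44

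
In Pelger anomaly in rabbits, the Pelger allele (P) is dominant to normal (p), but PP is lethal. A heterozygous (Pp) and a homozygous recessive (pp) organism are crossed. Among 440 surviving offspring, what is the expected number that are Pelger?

Cross: Pp × pp
Punnett square offspring (before lethality): 2 Pp, 2 pp
No PP offspring are produced in this cross.
Pelger: 2 out of 4 → fraction 1/2
Expected count = 1/2 × 440 = 220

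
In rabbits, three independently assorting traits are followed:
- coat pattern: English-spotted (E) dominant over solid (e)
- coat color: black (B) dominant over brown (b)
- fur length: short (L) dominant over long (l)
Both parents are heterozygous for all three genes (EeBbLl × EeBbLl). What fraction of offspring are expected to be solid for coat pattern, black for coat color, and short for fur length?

Trihybrid cross: EeBbLl × EeBbLl
Each trait segregates independently with a 3:1 phenotypic ratio, so each gene contributes 3/4 (dominant) or 1/4 (recessive).
Target: solid (coat pattern), black (coat color), short (fur length)
Probability = product of independent per-trait probabilities
= 1/4 × 3/4 × 3/4 = 9/64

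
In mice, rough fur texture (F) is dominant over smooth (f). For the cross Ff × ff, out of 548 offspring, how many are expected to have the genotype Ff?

Punnett square for Ff × ff:
Offspring genotypes: 2 Ff, 2 ff
Total offspring: 4
Count with target: 2
Probability: 2/4 = 1/2
Expected count = 1/2 × 548 = 274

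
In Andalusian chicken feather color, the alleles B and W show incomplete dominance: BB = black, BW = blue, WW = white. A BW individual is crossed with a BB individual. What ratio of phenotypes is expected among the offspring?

Punnett square for BW × BB:
Offspring genotypes: 2 BB, 2 BW
Phenotype counts: 2 black, 2 blue
Ratio: 1 black : 1 blue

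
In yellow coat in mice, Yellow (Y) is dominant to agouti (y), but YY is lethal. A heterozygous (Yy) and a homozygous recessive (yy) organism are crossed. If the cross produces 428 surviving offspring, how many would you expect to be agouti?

Cross: Yy × yy
Punnett square offspring (before lethality): 2 Yy, 2 yy
No YY offspring are produced in this cross.
agouti: 2 out of 4 → fraction 1/2
Expected count = 1/2 × 428 = 214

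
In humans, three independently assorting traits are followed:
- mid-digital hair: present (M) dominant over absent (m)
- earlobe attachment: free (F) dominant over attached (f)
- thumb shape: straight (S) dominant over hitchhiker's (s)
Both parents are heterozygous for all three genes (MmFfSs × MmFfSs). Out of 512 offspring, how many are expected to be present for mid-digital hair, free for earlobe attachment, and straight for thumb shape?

Trihybrid cross: MmFfSs × MmFfSs
Each trait segregates independently with a 3:1 phenotypic ratio, so each gene contributes 3/4 (dominant) or 1/4 (recessive).
Target: present (mid-digital hair), free (earlobe attachment), straight (thumb shape)
Probability = product of independent per-trait probabilities
= 3/4 × 3/4 × 3/4 = 27/64
Expected count = 27/64 × 512 = 216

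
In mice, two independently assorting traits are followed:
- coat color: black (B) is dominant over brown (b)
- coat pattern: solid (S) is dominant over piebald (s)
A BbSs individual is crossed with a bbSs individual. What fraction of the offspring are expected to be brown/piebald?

Dihybrid cross BbSs × bbSs — consider each gene separately:
coat color: Bb × bb → 2 Bb, 2 bb → 2 B_ : 2 bb (out of 4)
coat pattern: Ss × Ss → 1 SS, 2 Ss, 1 ss → 3 S_ : 1 ss (out of 4)
Combine (counts out of 4 × 4 = 16): black/solid (B_S_) = 2×3 = 6; black/piebald (B_ss) = 2×1 = 2; brown/solid (bbS_) = 2×3 = 6; brown/piebald (bbss) = 2×1 = 2
Phenotype counts (out of 16): 6 black/solid, 2 black/piebald, 6 brown/solid, 2 brown/piebald
brown/piebald: 2 out of 16
Probability: 2/16 = 1/8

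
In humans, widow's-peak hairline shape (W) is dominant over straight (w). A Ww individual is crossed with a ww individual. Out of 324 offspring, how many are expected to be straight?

Punnett square for Ww × ww:
Offspring genotypes: 2 Ww, 2 ww
widow's-peak: 2, straight: 2
straight: 2 out of 4 → fraction 1/2
Expected count = 1/2 × 324 = 162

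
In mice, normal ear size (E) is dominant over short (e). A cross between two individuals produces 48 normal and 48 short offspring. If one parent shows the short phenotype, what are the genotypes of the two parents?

Observed offspring: 48 normal, 48 short
The observed ratio simplifies to 1:1. One parent shows short, so its genotype must be ee. A 1:1 offspring split requires the other parent to be heterozygous (Ee).
Parent genotypes: ee × Ee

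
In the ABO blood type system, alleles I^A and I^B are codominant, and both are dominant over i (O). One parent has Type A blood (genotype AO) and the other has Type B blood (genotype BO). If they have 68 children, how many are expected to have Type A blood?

Cross: AO × BO
Possible offspring genotypes: 1 AB, 1 AO, 1 BO, 1 OO
Blood type counts: 1 Type AB, 1 Type A, 1 Type B, 1 Type O
Probability of Type A: 1/4
Expected count = 1/4 × 68 = 17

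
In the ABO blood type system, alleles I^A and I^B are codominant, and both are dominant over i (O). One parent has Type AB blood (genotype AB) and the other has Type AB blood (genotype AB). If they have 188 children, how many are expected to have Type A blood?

Cross: AB × AB
Possible offspring genotypes: 1 AA, 2 AB, 1 BB
Blood type counts: 1 Type A, 2 Type AB, 1 Type B
Probability of Type A: 1/4
Expected count = 1/4 × 188 = 47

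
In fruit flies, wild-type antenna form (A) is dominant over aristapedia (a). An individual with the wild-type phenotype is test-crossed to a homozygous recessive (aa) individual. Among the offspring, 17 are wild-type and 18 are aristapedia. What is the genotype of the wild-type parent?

Test cross: ? × aa
Offspring: 17 wild-type, 18 aristapedia — approximately 1:1.
A 1:1 ratio in a test cross indicates the unknown parent is heterozygous (Aa).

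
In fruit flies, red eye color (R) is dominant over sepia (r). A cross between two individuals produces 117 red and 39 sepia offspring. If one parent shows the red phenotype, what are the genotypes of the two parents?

Observed offspring: 117 red, 39 sepia
The observed ratio simplifies to 3:1. Sepia (rr) offspring appear, so each parent must contribute one r allele. The parent stated to show red carries R, so it is Rr. The other parent is then either Rr or rr: Rr × rr would give a 1:1 split, whereas Rr × Rr gives 3:1 — matching the data. So both parents are heterozygous (Rr × Rr).
Parent genotypes: Rr × Rr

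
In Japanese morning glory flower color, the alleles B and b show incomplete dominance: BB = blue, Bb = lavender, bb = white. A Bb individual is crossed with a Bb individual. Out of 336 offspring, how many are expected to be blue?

Punnett square for Bb × Bb:
Offspring genotypes: 1 BB, 2 Bb, 1 bb
Phenotype counts: 1 blue, 2 lavender, 1 white
blue: 1 out of 4 → fraction 1/4
Expected count = 1/4 × 336 = 84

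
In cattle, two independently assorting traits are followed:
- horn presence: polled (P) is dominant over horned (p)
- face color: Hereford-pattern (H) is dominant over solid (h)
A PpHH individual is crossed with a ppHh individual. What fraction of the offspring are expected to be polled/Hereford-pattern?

Dihybrid cross PpHH × ppHh — consider each gene separately:
horn presence: Pp × pp → 2 Pp, 2 pp → 2 P_ : 2 pp (out of 4)
face color: HH × Hh → 2 HH, 2 Hh → 4 H_ (out of 4)
Combine (counts out of 4 × 4 = 16): polled/Hereford-pattern (P_H_) = 2×4 = 8; horned/Hereford-pattern (ppH_) = 2×4 = 8
Phenotype counts (out of 16): 8 polled/Hereford-pattern, 8 horned/Hereford-pattern
polled/Hereford-pattern: 8 out of 16
Probability: 8/16 = 1/2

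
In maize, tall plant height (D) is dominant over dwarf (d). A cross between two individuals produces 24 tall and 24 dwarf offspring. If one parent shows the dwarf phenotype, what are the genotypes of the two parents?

Observed offspring: 24 tall, 24 dwarf
The observed ratio simplifies to 1:1. One parent shows dwarf, so its genotype must be dd. A 1:1 offspring split requires the other parent to be heterozygous (Dd).
Parent genotypes: dd × Dd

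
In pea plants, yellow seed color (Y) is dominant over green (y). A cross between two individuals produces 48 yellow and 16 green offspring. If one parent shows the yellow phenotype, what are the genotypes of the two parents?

Observed offspring: 48 yellow, 16 green
The observed ratio simplifies to 3:1. Green (yy) offspring appear, so each parent must contribute one y allele. The parent stated to show yellow carries Y, so it is Yy. The other parent is then either Yy or yy: Yy × yy would give a 1:1 split, whereas Yy × Yy gives 3:1 — matching the data. So both parents are heterozygous (Yy × Yy).
Parent genotypes: Yy × Yy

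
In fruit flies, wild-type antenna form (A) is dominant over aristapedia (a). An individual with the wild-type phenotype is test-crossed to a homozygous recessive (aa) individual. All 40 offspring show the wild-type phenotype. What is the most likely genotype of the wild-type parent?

Test cross: ? × aa
All offspring are wild-type.
If the unknown parent were heterozygous (Aa), about half of 40 offspring would be aristapedia; none are. The unknown parent is most likely homozygous dominant (AA).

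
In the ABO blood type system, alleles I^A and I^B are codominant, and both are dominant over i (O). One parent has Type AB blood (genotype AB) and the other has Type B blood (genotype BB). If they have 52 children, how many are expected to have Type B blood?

Cross: AB × BB
Possible offspring genotypes: 2 AB, 2 BB
Blood type counts: 2 Type AB, 2 Type B
Probability of Type B: 2/4 = 1/2
Expected count = 1/2 × 52 = 26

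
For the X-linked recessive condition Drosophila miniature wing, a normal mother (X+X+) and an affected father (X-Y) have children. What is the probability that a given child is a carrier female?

Cross: X+X+ × X-Y
Offspring: 2 X+X-, 2 X+Y
Probability of a carrier female: 2/4 = 1/2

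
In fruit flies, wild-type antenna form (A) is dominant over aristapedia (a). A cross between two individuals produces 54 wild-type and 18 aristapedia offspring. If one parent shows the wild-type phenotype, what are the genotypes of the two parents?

Observed offspring: 54 wild-type, 18 aristapedia
The observed ratio simplifies to 3:1. Aristapedia (aa) offspring appear, so each parent must contribute one a allele. The parent stated to show wild-type carries A, so it is Aa. The other parent is then either Aa or aa: Aa × aa would give a 1:1 split, whereas Aa × Aa gives 3:1 — matching the data. So both parents are heterozygous (Aa × Aa).
Parent genotypes: Aa × Aa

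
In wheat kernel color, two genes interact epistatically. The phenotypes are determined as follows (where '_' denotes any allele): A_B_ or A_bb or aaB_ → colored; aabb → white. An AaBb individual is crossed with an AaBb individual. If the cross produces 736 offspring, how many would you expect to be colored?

Cross: AaBb × AaBb — consider each gene separately:
A gene: Aa × Aa → 1 AA, 2 Aa, 1 aa → 3 A_ : 1 aa (out of 4)
B gene: Bb × Bb → 1 BB, 2 Bb, 1 bb → 3 B_ : 1 bb (out of 4)
Genotype classes (out of 4 × 4 = 16): A_B_ = 3×3 = 9; A_bb = 3×1 = 3; aaB_ = 1×3 = 3; aabb = 1×1 = 1
Apply the phenotype rules: A_B_ (9) + A_bb (3) + aaB_ (3) → colored; aabb (1) → white
Phenotype counts (out of 16): 15 colored, 1 white
colored: 15 out of 16 → fraction 15/16
Expected count = 15/16 × 736 = 690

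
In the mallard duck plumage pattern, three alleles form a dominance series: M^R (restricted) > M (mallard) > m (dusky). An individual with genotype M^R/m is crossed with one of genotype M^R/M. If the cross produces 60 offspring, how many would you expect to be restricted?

Cross: M^R/m × M^R/M
Allele dominance: M^R > M > m
Offspring genotypes: 1 M^R/M^R, 1 M^R/M, 1 M^R/m, 1 M/m
Phenotype counts: 3 restricted, 1 mallard
restricted: 3 out of 4 → fraction 3/4
Expected count = 3/4 × 60 = 45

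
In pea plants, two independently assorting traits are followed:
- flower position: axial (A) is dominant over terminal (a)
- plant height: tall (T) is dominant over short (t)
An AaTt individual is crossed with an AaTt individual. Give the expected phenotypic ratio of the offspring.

Dihybrid cross AaTt × AaTt — consider each gene separately:
flower position: Aa × Aa → 1 AA, 2 Aa, 1 aa → 3 A_ : 1 aa (out of 4)
plant height: Tt × Tt → 1 TT, 2 Tt, 1 tt → 3 T_ : 1 tt (out of 4)
Combine (counts out of 4 × 4 = 16): axial/tall (A_T_) = 3×3 = 9; axial/short (A_tt) = 3×1 = 3; terminal/tall (aaT_) = 1×3 = 3; terminal/short (aatt) = 1×1 = 1
Phenotype counts (out of 16): 9 axial/tall, 3 axial/short, 3 terminal/tall, 1 terminal/short
Ratio: 9 axial/tall : 3 axial/short : 3 terminal/tall : 1 terminal/short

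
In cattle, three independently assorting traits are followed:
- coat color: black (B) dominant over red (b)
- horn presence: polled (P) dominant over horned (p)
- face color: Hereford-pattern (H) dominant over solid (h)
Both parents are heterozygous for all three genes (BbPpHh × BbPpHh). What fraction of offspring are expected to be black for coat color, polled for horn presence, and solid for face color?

Trihybrid cross: BbPpHh × BbPpHh
Each trait segregates independently with a 3:1 phenotypic ratio, so each gene contributes 3/4 (dominant) or 1/4 (recessive).
Target: black (coat color), polled (horn presence), solid (face color)
Probability = product of independent per-trait probabilities
= 3/4 × 3/4 × 1/4 = 9/64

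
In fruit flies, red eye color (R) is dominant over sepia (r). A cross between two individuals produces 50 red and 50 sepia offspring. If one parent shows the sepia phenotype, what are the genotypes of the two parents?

Observed offspring: 50 red, 50 sepia
The observed ratio simplifies to 1:1. One parent shows sepia, so its genotype must be rr. A 1:1 offspring split requires the other parent to be heterozygous (Rr).
Parent genotypes: rr × Rr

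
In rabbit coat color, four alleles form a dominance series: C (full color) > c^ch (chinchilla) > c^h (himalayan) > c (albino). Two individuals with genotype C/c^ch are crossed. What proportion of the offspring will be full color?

Cross: C/c^ch × C/c^ch
Allele dominance: C > c^ch > c^h > c
Offspring genotypes: 1 C/C, 2 C/c^ch, 1 c^ch/c^ch
Phenotype counts: 3 full color, 1 chinchilla
full color: 3 out of 4
Probability: 3/4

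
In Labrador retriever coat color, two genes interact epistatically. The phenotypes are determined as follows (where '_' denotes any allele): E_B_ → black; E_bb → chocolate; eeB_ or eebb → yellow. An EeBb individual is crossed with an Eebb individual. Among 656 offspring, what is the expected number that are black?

Cross: EeBb × Eebb — consider each gene separately:
E gene: Ee × Ee → 1 EE, 2 Ee, 1 ee → 3 E_ : 1 ee (out of 4)
B gene: Bb × bb → 2 Bb, 2 bb → 2 B_ : 2 bb (out of 4)
Genotype classes (out of 4 × 4 = 16): E_B_ = 3×2 = 6; E_bb = 3×2 = 6; eeB_ = 1×2 = 2; eebb = 1×2 = 2
Apply the phenotype rules: E_B_ (6) → black; E_bb (6) → chocolate; eeB_ (2) + eebb (2) → yellow
Phenotype counts (out of 16): 6 black, 6 chocolate, 4 yellow
black: 6 out of 16 → fraction 3/8
Expected count = 3/8 × 656 = 246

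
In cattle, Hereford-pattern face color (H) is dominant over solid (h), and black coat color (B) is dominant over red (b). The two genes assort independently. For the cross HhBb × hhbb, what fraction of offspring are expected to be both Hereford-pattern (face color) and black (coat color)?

Dihybrid cross HhBb × hhbb — consider each gene separately:
face color: Hh × hh → 2 Hh, 2 hh → 2 H_ : 2 hh (out of 4)
coat color: Bb × bb → 2 Bb, 2 bb → 2 B_ : 2 bb (out of 4)
Looking for: Hereford-pattern (H_) and black (B_)
P(Hereford-pattern) = 2/4, P(black) = 2/4
P(both) = 2/4 × 2/4 = 4/16 = 1/4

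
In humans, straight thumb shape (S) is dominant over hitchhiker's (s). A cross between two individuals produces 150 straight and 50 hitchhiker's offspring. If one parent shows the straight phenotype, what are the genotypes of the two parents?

Observed offspring: 150 straight, 50 hitchhiker's
The observed ratio simplifies to 3:1. Hitchhiker's (ss) offspring appear, so each parent must contribute one s allele. The parent stated to show straight carries S, so it is Ss. The other parent is then either Ss or ss: Ss × ss would give a 1:1 split, whereas Ss × Ss gives 3:1 — matching the data. So both parents are heterozygous (Ss × Ss).
Parent genotypes: Ss × Ss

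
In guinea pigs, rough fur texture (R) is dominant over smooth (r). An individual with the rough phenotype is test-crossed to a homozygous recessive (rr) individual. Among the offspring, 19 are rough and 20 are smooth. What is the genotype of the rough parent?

Test cross: ? × rr
Offspring: 19 rough, 20 smooth — approximately 1:1.
A 1:1 ratio in a test cross indicates the unknown parent is heterozygous (Rr).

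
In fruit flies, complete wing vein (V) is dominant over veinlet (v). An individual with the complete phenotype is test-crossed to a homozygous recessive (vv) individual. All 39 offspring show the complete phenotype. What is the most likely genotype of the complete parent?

Test cross: ? × vv
All offspring are complete.
If the unknown parent were heterozygous (Vv), about half of 39 offspring would be veinlet; none are. The unknown parent is most likely homozygous dominant (VV).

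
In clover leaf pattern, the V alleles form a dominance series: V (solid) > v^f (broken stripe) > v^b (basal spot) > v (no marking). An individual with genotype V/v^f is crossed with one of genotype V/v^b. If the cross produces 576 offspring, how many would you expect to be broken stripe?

Cross: V/v^f × V/v^b
Allele dominance: V > v^f > v^b > v
Offspring genotypes: 1 V/V, 1 V/v^b, 1 V/v^f, 1 v^f/v^b
Phenotype counts: 3 solid, 1 broken stripe
broken stripe: 1 out of 4 → fraction 1/4
Expected count = 1/4 × 576 = 144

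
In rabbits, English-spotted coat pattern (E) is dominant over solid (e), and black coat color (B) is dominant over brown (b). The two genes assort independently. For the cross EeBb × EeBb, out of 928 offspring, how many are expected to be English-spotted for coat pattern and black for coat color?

Dihybrid cross EeBb × EeBb — consider each gene separately:
coat pattern: Ee × Ee → 1 EE, 2 Ee, 1 ee → 3 E_ : 1 ee (out of 4)
coat color: Bb × Bb → 1 BB, 2 Bb, 1 bb → 3 B_ : 1 bb (out of 4)
Looking for: English-spotted (E_) and black (B_)
P(English-spotted) = 3/4, P(black) = 3/4
P(both) = 3/4 × 3/4 = 9/16
Expected count = 9/16 × 928 = 522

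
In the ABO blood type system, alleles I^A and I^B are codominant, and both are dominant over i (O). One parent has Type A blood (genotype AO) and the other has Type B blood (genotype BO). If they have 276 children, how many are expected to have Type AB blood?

Cross: AO × BO
Possible offspring genotypes: 1 AB, 1 AO, 1 BO, 1 OO
Blood type counts: 1 Type AB, 1 Type A, 1 Type B, 1 Type O
Probability of Type AB: 1/4
Expected count = 1/4 × 276 = 69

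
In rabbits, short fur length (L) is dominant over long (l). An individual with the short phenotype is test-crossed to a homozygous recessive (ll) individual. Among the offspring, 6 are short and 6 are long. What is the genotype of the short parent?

Test cross: ? × ll
Offspring: 6 short, 6 long — approximately 1:1.
A 1:1 ratio in a test cross indicates the unknown parent is heterozygous (Ll).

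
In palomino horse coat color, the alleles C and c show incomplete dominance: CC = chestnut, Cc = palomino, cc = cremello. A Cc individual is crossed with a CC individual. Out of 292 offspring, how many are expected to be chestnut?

Punnett square for Cc × CC:
Offspring genotypes: 2 CC, 2 Cc
Phenotype counts: 2 chestnut, 2 palomino
chestnut: 2 out of 4 → fraction 1/2
Expected count = 1/2 × 292 = 146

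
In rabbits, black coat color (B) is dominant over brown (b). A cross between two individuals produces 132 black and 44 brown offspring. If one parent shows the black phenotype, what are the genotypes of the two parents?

Observed offspring: 132 black, 44 brown
The observed ratio simplifies to 3:1. Brown (bb) offspring appear, so each parent must contribute one b allele. The parent stated to show black carries B, so it is Bb. The other parent is then either Bb or bb: Bb × bb would give a 1:1 split, whereas Bb × Bb gives 3:1 — matching the data. So both parents are heterozygous (Bb × Bb).
Parent genotypes: Bb × Bb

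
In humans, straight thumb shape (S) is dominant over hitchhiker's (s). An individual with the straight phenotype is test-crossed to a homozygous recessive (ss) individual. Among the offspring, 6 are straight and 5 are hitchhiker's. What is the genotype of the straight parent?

Test cross: ? × ss
Offspring: 6 straight, 5 hitchhiker's — approximately 1:1.
A 1:1 ratio in a test cross indicates the unknown parent is heterozygous (Ss).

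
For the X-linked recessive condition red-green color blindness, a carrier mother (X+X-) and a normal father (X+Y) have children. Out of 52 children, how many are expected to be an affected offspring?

Cross: X+X- × X+Y
Offspring: 1 X+X+, 1 X+Y, 1 X+X-, 1 X-Y
Probability of an affected offspring: 1/4
Expected count = 1/4 × 52 = 13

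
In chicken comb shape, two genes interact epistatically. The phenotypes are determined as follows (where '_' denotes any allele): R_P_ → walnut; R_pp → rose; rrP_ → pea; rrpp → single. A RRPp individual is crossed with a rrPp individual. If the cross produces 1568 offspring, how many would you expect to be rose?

Cross: RRPp × rrPp — consider each gene separately:
R gene: RR × rr → 4 Rr → 4 R_ (out of 4)
P gene: Pp × Pp → 1 PP, 2 Pp, 1 pp → 3 P_ : 1 pp (out of 4)
Genotype classes (out of 4 × 4 = 16): R_P_ = 4×3 = 12; R_pp = 4×1 = 4
Apply the phenotype rules: R_P_ (12) → walnut; R_pp (4) → rose
Phenotype counts (out of 16): 12 walnut, 4 rose
rose: 4 out of 16 → fraction 1/4
Expected count = 1/4 × 1568 = 392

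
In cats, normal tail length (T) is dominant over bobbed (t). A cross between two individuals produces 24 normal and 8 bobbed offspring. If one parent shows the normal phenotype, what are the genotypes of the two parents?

Observed offspring: 24 normal, 8 bobbed
The observed ratio simplifies to 3:1. Bobbed (tt) offspring appear, so each parent must contribute one t allele. The parent stated to show normal carries T, so it is Tt. The other parent is then either Tt or tt: Tt × tt would give a 1:1 split, whereas Tt × Tt gives 3:1 — matching the data. So both parents are heterozygous (Tt × Tt).
Parent genotypes: Tt × Tt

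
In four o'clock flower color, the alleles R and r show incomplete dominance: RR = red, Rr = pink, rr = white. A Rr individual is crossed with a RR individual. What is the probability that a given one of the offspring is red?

Punnett square for Rr × RR:
Offspring genotypes: 2 RR, 2 Rr
Phenotype counts: 2 red, 2 pink
red: 2 out of 4
Probability: 2/4 = 1/2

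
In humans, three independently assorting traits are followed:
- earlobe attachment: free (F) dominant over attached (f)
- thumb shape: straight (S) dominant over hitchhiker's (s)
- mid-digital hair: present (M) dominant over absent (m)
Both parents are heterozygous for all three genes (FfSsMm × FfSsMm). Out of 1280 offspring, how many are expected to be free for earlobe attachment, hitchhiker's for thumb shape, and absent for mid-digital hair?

Trihybrid cross: FfSsMm × FfSsMm
Each trait segregates independently with a 3:1 phenotypic ratio, so each gene contributes 3/4 (dominant) or 1/4 (recessive).
Target: free (earlobe attachment), hitchhiker's (thumb shape), absent (mid-digital hair)
Probability = product of independent per-trait probabilities
= 3/4 × 1/4 × 1/4 = 3/64
Expected count = 3/64 × 1280 = 60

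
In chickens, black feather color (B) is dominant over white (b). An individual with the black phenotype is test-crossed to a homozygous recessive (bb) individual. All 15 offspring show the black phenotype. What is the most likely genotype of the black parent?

Test cross: ? × bb
All offspring are black.
If the unknown parent were heterozygous (Bb), about half of 15 offspring would be white; none are. The unknown parent is most likely homozygous dominant (BB).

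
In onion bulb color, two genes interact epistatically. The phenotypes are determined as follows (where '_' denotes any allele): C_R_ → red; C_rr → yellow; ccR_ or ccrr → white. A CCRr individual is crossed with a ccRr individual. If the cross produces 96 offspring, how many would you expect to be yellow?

Cross: CCRr × ccRr — consider each gene separately:
C gene: CC × cc → 4 Cc → 4 C_ (out of 4)
R gene: Rr × Rr → 1 RR, 2 Rr, 1 rr → 3 R_ : 1 rr (out of 4)
Genotype classes (out of 4 × 4 = 16): C_R_ = 4×3 = 12; C_rr = 4×1 = 4
Apply the phenotype rules: C_R_ (12) → red; C_rr (4) → yellow
Phenotype counts (out of 16): 12 red, 4 yellow
yellow: 4 out of 16 → fraction 1/4
Expected count = 1/4 × 96 = 24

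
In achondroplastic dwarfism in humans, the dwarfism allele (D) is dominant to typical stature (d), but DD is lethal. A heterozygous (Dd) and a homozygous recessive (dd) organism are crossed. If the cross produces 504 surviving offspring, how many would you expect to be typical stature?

Cross: Dd × dd
Punnett square offspring (before lethality): 2 Dd, 2 dd
No DD offspring are produced in this cross.
typical stature: 2 out of 4 → fraction 1/2
Expected count = 1/2 × 504 = 252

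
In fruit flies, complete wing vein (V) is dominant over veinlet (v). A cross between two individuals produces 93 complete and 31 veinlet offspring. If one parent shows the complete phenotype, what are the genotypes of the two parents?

Observed offspring: 93 complete, 31 veinlet
The observed ratio simplifies to 3:1. Veinlet (vv) offspring appear, so each parent must contribute one v allele. The parent stated to show complete carries V, so it is Vv. The other parent is then either Vv or vv: Vv × vv would give a 1:1 split, whereas Vv × Vv gives 3:1 — matching the data. So both parents are heterozygous (Vv × Vv).
Parent genotypes: Vv × Vv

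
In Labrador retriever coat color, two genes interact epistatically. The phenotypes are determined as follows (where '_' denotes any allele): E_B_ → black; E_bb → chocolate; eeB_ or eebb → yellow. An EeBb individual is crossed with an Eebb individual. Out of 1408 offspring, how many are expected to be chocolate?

Cross: EeBb × Eebb — consider each gene separately:
E gene: Ee × Ee → 1 EE, 2 Ee, 1 ee → 3 E_ : 1 ee (out of 4)
B gene: Bb × bb → 2 Bb, 2 bb → 2 B_ : 2 bb (out of 4)
Genotype classes (out of 4 × 4 = 16): E_B_ = 3×2 = 6; E_bb = 3×2 = 6; eeB_ = 1×2 = 2; eebb = 1×2 = 2
Apply the phenotype rules: E_B_ (6) → black; E_bb (6) → chocolate; eeB_ (2) + eebb (2) → yellow
Phenotype counts (out of 16): 6 black, 6 chocolate, 4 yellow
chocolate: 6 out of 16 → fraction 3/8
Expected count = 3/8 × 1408 = 528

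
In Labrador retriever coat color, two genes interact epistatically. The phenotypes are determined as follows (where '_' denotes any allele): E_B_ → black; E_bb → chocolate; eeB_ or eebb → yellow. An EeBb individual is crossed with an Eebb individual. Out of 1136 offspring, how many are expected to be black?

Cross: EeBb × Eebb — consider each gene separately:
E gene: Ee × Ee → 1 EE, 2 Ee, 1 ee → 3 E_ : 1 ee (out of 4)
B gene: Bb × bb → 2 Bb, 2 bb → 2 B_ : 2 bb (out of 4)
Genotype classes (out of 4 × 4 = 16): E_B_ = 3×2 = 6; E_bb = 3×2 = 6; eeB_ = 1×2 = 2; eebb = 1×2 = 2
Apply the phenotype rules: E_B_ (6) → black; E_bb (6) → chocolate; eeB_ (2) + eebb (2) → yellow
Phenotype counts (out of 16): 6 black, 6 chocolate, 4 yellow
black: 6 out of 16 → fraction 3/8
Expected count = 3/8 × 1136 = 426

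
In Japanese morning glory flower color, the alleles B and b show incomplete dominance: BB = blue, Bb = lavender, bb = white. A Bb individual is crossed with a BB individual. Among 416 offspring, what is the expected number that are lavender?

Punnett square for Bb × BB:
Offspring genotypes: 2 BB, 2 Bb
Phenotype counts: 2 blue, 2 lavender
lavender: 2 out of 4 → fraction 1/2
Expected count = 1/2 × 416 = 208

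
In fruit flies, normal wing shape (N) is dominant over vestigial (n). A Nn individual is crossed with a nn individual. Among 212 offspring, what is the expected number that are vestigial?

Punnett square for Nn × nn:
Offspring genotypes: 2 Nn, 2 nn
normal: 2, vestigial: 2
vestigial: 2 out of 4 → fraction 1/2
Expected count = 1/2 × 212 = 106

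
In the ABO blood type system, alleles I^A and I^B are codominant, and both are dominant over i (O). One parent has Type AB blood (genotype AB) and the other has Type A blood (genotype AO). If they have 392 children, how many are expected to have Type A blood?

Cross: AB × AO
Possible offspring genotypes: 1 AA, 1 AO, 1 AB, 1 BO
Blood type counts: 2 Type A, 1 Type AB, 1 Type B
Probability of Type A: 2/4 = 1/2
Expected count = 1/2 × 392 = 196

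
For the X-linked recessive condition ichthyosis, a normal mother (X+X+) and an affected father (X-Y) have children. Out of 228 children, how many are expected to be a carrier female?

Cross: X+X+ × X-Y
Offspring: 2 X+X-, 2 X+Y
Probability of a carrier female: 2/4 = 1/2
Expected count = 1/2 × 228 = 114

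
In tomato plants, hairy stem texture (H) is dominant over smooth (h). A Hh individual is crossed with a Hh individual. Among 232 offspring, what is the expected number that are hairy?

Punnett square for Hh × Hh:
Offspring genotypes: 1 HH, 2 Hh, 1 hh
hairy: 3, smooth: 1
hairy: 3 out of 4 → fraction 3/4
Expected count = 3/4 × 232 = 174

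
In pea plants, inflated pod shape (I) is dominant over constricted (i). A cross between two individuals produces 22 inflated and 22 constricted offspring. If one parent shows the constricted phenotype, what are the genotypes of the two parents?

Observed offspring: 22 inflated, 22 constricted
The observed ratio simplifies to 1:1. One parent shows constricted, so its genotype must be ii. A 1:1 offspring split requires the other parent to be heterozygous (Ii).
Parent genotypes: ii × Ii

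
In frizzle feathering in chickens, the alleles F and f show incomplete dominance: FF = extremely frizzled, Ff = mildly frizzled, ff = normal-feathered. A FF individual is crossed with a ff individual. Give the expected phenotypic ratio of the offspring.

Punnett square for FF × ff:
Offspring genotypes: 4 Ff
Phenotype counts: 4 mildly frizzled
Ratio: all mildly frizzled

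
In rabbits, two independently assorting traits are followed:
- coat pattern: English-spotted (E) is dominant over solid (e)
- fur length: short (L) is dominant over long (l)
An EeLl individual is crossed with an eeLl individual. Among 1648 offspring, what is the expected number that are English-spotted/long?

Dihybrid cross EeLl × eeLl — consider each gene separately:
coat pattern: Ee × ee → 2 Ee, 2 ee → 2 E_ : 2 ee (out of 4)
fur length: Ll × Ll → 1 LL, 2 Ll, 1 ll → 3 L_ : 1 ll (out of 4)
Combine (counts out of 4 × 4 = 16): English-spotted/short (E_L_) = 2×3 = 6; English-spotted/long (E_ll) = 2×1 = 2; solid/short (eeL_) = 2×3 = 6; solid/long (eell) = 2×1 = 2
Phenotype counts (out of 16): 6 English-spotted/short, 2 English-spotted/long, 6 solid/short, 2 solid/long
English-spotted/long: 2 out of 16 → fraction 1/8
Expected count = 1/8 × 1648 = 206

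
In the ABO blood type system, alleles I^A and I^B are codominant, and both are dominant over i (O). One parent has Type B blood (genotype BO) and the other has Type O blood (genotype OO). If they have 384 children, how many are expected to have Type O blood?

Cross: BO × OO
Possible offspring genotypes: 2 BO, 2 OO
Blood type counts: 2 Type B, 2 Type O
Probability of Type O: 2/4 = 1/2
Expected count = 1/2 × 384 = 192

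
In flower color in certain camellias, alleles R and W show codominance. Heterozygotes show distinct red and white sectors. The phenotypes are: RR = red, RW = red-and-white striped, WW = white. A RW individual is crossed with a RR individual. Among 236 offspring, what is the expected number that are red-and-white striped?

Punnett square for RW × RR:
Offspring genotypes: 2 RR, 2 RW
Phenotype counts: 2 red, 2 red-and-white striped
red-and-white striped: 2 out of 4 → fraction 1/2
Expected count = 1/2 × 236 = 118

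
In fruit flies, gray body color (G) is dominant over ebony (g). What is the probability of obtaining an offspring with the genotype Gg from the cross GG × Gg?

Punnett square for GG × Gg:
Offspring genotypes: 2 GG, 2 Gg
Total offspring: 4
Count with target: 2
Probability: 2/4 = 1/2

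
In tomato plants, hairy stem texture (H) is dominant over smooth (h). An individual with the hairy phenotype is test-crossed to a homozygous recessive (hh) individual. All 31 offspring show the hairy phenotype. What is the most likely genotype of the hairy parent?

Test cross: ? × hh
All offspring are hairy.
If the unknown parent were heterozygous (Hh), about half of 31 offspring would be smooth; none are. The unknown parent is most likely homozygous dominant (HH).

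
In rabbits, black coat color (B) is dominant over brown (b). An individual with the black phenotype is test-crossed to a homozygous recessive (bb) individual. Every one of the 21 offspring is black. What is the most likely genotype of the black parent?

Test cross: ? × bb
All offspring are black.
If the unknown parent were heterozygous (Bb), about half of 21 offspring would be brown; none are. The unknown parent is most likely homozygous dominant (BB).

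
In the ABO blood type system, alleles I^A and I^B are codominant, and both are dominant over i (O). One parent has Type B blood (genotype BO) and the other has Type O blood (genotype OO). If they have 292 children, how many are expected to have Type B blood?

Cross: BO × OO
Possible offspring genotypes: 2 BO, 2 OO
Blood type counts: 2 Type B, 2 Type O
Probability of Type B: 2/4 = 1/2
Expected count = 1/2 × 292 = 146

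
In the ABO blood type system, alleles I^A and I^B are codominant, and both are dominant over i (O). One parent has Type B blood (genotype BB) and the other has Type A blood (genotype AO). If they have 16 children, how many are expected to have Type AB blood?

Cross: BB × AO
Possible offspring genotypes: 2 AB, 2 BO
Blood type counts: 2 Type AB, 2 Type B
Probability of Type AB: 2/4 = 1/2
Expected count = 1/2 × 16 = 8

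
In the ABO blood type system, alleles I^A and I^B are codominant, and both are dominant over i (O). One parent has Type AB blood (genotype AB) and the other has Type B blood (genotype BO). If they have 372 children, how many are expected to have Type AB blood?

Cross: AB × BO
Possible offspring genotypes: 1 AB, 1 AO, 1 BB, 1 BO
Blood type counts: 1 Type AB, 1 Type A, 2 Type B
Probability of Type AB: 1/4
Expected count = 1/4 × 372 = 93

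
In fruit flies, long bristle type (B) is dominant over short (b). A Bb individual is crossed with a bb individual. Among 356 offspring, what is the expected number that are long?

Punnett square for Bb × bb:
Offspring genotypes: 2 Bb, 2 bb
long: 2, short: 2
long: 2 out of 4 → fraction 1/2
Expected count = 1/2 × 356 = 178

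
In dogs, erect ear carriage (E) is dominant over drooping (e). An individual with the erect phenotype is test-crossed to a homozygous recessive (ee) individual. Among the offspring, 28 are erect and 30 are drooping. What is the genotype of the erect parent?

Test cross: ? × ee
Offspring: 28 erect, 30 drooping — approximately 1:1.
A 1:1 ratio in a test cross indicates the unknown parent is heterozygous (Ee).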